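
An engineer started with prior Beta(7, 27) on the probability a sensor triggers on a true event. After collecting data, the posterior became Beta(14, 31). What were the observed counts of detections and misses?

7 detections and 4 misses

Under Beta–binomial conjugacy the posterior parameters are (α+s, β+f).
Match parameters: s=14−7=7, f=31−27=4.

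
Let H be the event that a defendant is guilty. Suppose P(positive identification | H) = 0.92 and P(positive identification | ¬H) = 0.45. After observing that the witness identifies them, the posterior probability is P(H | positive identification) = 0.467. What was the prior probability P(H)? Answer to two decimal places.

P(H) = 0.30

In odds form, posterior odds = prior odds × likelihood ratio, so prior odds = posterior odds ÷ LR.
Posterior odds = 0.467/(1−0.467) = 0.8762. LR = 0.92/0.45 = 2.0444.
Prior odds = 0.8762/2.0444 = 0.4286, so P(H) = 0.4286/(1+0.4286) ≈ 0.30.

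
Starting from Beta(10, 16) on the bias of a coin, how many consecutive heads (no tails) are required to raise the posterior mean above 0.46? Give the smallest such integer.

k = 4

After k heads and 0 tails the posterior is Beta(10+k, 16), with mean (10+k)/(10+16+k).
Set (10+k)/(26+k) > 0.46 and solve: k > (0.46·26 − 10)/(1 − 0.46) = 3.630.
The smallest integer exceeding 3.630 is 4.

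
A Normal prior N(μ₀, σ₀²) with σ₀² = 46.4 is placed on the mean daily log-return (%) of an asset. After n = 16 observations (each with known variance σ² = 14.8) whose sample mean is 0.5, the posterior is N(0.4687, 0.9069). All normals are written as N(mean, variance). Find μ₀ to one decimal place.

The posterior mean is a precision-weighted average: μ_n = (τ₀μ₀ + τ_data·x̄)/(τ₀+τ_data), with τ₀=1/σ₀² and τ_data=n/σ².
Here τ₀ = 1/46.4 = 0.021552 and τ_data = 16/14.8 = 1.081081, so τ_n = 1.102633.
Rearranging for μ₀: μ₀ = (μ_n·τ_n − τ_data·x̄)/τ₀ = (0.4687·1.102633 − 1.081081·0.5) / 0.021552 = -0.023736/0.021552 ≈ -1.1.

μ₀ = -1.1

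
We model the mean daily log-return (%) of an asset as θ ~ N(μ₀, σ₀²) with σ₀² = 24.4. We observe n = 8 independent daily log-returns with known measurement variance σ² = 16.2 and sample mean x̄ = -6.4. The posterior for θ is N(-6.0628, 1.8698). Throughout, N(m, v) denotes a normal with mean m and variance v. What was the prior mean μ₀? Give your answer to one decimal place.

μ₀ = -2.0

The posterior mean is a precision-weighted average: μ_n = (τ₀μ₀ + τ_data·x̄)/(τ₀+τ_data), with τ₀=1/σ₀² and τ_data=n/σ².
Here τ₀ = 1/24.4 = 0.040984 and τ_data = 8/16.2 = 0.493827, so τ_n = 0.534811.
Rearranging for μ₀: μ₀ = (μ_n·τ_n − τ_data·x̄)/τ₀ = (-6.0628·0.534811 − 0.493827·-6.4) / 0.040984 = -0.081959/0.040984 ≈ -2.0.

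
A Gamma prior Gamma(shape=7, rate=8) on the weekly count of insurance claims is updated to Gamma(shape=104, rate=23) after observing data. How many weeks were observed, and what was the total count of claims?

n = 15 weeks with total 97 claims

Gamma–Poisson conjugacy: posterior shape = α + Σxᵢ, posterior rate = β + n.
Matching: Σxᵢ = 104 − 7 = 97 and n = 23 − 8 = 15.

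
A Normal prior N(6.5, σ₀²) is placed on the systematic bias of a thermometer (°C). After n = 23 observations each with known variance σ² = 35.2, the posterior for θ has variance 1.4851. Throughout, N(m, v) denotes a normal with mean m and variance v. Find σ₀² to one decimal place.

σ₀² = 50.1

For the Normal–Normal model with known σ², precisions add: τ_n = τ₀ + n/σ².
So 1/σ₀² = 1/1.4851 − 23/35.2 = 0.673355 − 0.653409 = 0.019946.
Hence σ₀² = 1/0.019946 ≈ 50.1.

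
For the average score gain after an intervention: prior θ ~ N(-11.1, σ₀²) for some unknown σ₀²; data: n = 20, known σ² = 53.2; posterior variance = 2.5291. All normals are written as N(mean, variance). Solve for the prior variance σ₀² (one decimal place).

Posterior precision equals prior precision plus data precision: 1/σ_n² = 1/σ₀² + n/σ².
So 1/σ₀² = 1/2.5291 − 20/53.2 = 0.395398 − 0.375940 = 0.019458.
Hence σ₀² = 1/0.019458 ≈ 51.4.

σ₀² = 51.4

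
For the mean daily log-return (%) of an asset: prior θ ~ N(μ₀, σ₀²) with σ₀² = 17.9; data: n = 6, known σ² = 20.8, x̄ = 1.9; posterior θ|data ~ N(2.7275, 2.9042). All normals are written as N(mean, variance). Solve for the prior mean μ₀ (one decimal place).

With known observation variance, the Normal–Normal posterior has precision τ_n = τ₀ + n/σ² and mean μ_n = (τ₀μ₀ + (n/σ²)x̄)/τ_n.
Here τ₀ = 1/17.9 = 0.055866 and τ_data = 6/20.8 = 0.288462, so τ_n = 0.344328.
Rearranging for μ₀: μ₀ = (μ_n·τ_n − τ_data·x̄)/τ₀ = (2.7275·0.344328 − 0.288462·1.9) / 0.055866 = 0.391077/0.055866 ≈ 7.0.

μ₀ = 7.0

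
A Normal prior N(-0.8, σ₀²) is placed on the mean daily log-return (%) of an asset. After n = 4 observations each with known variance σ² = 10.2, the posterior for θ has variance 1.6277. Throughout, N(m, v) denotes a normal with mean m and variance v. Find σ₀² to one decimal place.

Posterior precision equals prior precision plus data precision: 1/σ_n² = 1/σ₀² + n/σ².
So 1/σ₀² = 1/1.6277 − 4/10.2 = 0.614364 − 0.392157 = 0.222207.
Hence σ₀² = 1/0.222207 ≈ 4.5.

σ₀² = 4.5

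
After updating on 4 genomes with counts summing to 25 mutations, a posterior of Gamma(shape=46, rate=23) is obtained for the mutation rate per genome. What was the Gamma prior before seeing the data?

Gamma(shape=21, rate=19)

Gamma–Poisson conjugacy: posterior shape = α + Σxᵢ, posterior rate = β + n.
So α = 46 − 25 = 21 and β = 23 − 4 = 19.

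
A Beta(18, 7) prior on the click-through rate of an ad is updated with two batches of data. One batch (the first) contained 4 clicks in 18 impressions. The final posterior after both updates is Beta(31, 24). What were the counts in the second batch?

Because Beta–binomial updating is additive in the counts, the combined data contributed (α_post−α_prior, β_post−β_prior) successes and failures.
Total across both batches: 31−18=13 clicks, 24−7=17 non-clicks.
Subtract the first batch: 13−4=9 clicks and 17−14=3 non-clicks.

9 clicks and 3 non-clicks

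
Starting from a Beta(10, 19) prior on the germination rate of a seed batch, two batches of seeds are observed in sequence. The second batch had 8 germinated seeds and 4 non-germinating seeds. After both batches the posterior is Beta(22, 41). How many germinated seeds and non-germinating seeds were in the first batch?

4 germinated seeds and 18 non-germinating seeds

Sequential conjugate updates are equivalent to a single update on the pooled data, so total successes = posterior α − prior α and total failures = posterior β − prior β.
Total across both batches: 22−10=12 germinated seeds, 41−19=22 non-germinating seeds.
Subtract the second batch: 12−8=4 germinated seeds and 22−4=18 non-germinating seeds.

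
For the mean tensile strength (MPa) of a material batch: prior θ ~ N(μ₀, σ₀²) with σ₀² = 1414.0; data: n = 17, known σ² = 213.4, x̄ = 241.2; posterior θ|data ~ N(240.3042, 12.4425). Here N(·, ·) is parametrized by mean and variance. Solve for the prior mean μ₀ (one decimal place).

μ₀ = 139.4

The posterior mean is a precision-weighted average: μ_n = (τ₀μ₀ + τ_data·x̄)/(τ₀+τ_data), with τ₀=1/σ₀² and τ_data=n/σ².
Here τ₀ = 1/1414.0 = 0.000707 and τ_data = 17/213.4 = 0.079663, so τ_n = 0.080370.
Rearranging for μ₀: μ₀ = (μ_n·τ_n − τ_data·x̄)/τ₀ = (240.3042·0.080370 − 0.079663·241.2) / 0.000707 = 0.098533/0.000707 ≈ 139.4.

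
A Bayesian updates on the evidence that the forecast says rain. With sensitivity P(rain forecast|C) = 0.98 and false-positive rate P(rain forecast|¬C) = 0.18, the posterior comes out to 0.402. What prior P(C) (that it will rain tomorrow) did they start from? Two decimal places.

In odds form, posterior odds = prior odds × likelihood ratio, so prior odds = posterior odds ÷ LR.
Posterior odds = 0.402/(1−0.402) = 0.6722. LR = 0.98/0.18 = 5.4444.
Prior odds = 0.6722/5.4444 = 0.1235, so P(C) = 0.1235/(1+0.1235) ≈ 0.11.

P(C) = 0.11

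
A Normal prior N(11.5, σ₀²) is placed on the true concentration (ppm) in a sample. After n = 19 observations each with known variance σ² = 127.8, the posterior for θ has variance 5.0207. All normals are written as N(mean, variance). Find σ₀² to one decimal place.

For the Normal–Normal model with known σ², precisions add: τ_n = τ₀ + n/σ².
So 1/σ₀² = 1/5.0207 − 19/127.8 = 0.199175 − 0.148670 = 0.050505.
Hence σ₀² = 1/0.050505 ≈ 19.8.

σ₀² = 19.8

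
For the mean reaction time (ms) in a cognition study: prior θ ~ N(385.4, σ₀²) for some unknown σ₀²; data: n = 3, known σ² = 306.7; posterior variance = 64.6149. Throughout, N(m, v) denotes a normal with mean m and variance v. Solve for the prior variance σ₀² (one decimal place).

For the Normal–Normal model with known σ², precisions add: τ_n = τ₀ + n/σ².
So 1/σ₀² = 1/64.6149 − 3/306.7 = 0.015476 − 0.009782 = 0.005694.
Hence σ₀² = 1/0.005694 ≈ 175.6.

σ₀² = 175.6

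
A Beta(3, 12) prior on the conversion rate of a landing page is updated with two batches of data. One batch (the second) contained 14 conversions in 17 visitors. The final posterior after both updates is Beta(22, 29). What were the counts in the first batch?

5 conversions and 14 bounces

Sequential conjugate updates are equivalent to a single update on the pooled data, so total successes = posterior α − prior α and total failures = posterior β − prior β.
Total across both batches: 22−3=19 conversions, 29−12=17 bounces.
Subtract the second batch: 19−14=5 conversions and 17−3=14 bounces.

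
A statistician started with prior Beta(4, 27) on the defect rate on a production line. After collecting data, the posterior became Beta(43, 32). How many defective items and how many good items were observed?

Under Beta–binomial conjugacy the posterior parameters are (α+s, β+f).
So s = 43 − 4 = 39 and f = 32 − 27 = 5.

39 defective items and 5 good items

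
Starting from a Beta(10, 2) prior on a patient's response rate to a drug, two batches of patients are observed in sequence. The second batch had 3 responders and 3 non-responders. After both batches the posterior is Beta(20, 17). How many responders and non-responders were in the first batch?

Because Beta–binomial updating is additive in the counts, the combined data contributed (α_post−α_prior, β_post−β_prior) successes and failures.
Total across both batches: 20−10=10 responders, 17−2=15 non-responders.
Subtract the second batch: 10−3=7 responders and 15−3=12 non-responders.

7 responders and 12 non-responders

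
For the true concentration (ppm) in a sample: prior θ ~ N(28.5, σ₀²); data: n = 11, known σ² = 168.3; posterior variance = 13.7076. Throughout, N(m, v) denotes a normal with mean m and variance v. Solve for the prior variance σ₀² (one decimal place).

σ₀² = 131.7

For the Normal–Normal model with known σ², precisions add: τ_n = τ₀ + n/σ².
So 1/σ₀² = 1/13.7076 − 11/168.3 = 0.072952 − 0.065359 = 0.007593.
Hence σ₀² = 1/0.007593 ≈ 131.7.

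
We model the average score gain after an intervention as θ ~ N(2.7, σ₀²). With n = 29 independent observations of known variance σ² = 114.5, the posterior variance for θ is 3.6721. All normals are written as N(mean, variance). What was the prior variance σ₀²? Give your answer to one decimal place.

Posterior precision equals prior precision plus data precision: 1/σ_n² = 1/σ₀² + n/σ².
So 1/σ₀² = 1/3.6721 − 29/114.5 = 0.272324 − 0.253275 = 0.019049.
Hence σ₀² = 1/0.019049 ≈ 52.5.

σ₀² = 52.5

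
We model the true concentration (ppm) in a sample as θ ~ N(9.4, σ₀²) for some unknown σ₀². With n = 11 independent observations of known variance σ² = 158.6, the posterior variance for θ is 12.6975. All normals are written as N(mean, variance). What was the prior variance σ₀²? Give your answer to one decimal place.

σ₀² = 106.4

For the Normal–Normal model with known σ², precisions add: τ_n = τ₀ + n/σ².
So 1/σ₀² = 1/12.6975 − 11/158.6 = 0.078756 − 0.069357 = 0.009399.
Hence σ₀² = 1/0.009399 ≈ 106.4.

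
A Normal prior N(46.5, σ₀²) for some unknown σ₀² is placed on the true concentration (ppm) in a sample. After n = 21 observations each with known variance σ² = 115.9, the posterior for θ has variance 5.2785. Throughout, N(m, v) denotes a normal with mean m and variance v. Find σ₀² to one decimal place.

For the Normal–Normal model with known σ², precisions add: τ_n = τ₀ + n/σ².
So 1/σ₀² = 1/5.2785 − 21/115.9 = 0.189448 − 0.181191 = 0.008257.
Hence σ₀² = 1/0.008257 ≈ 121.1.

σ₀² = 121.1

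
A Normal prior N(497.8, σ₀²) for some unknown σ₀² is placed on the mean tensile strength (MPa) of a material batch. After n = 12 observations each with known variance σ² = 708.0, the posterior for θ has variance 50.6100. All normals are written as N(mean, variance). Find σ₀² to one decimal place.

Posterior precision equals prior precision plus data precision: 1/σ_n² = 1/σ₀² + n/σ².
So 1/σ₀² = 1/50.6100 − 12/708.0 = 0.019759 − 0.016949 = 0.002810.
Hence σ₀² = 1/0.002810 ≈ 355.9.

σ₀² = 355.9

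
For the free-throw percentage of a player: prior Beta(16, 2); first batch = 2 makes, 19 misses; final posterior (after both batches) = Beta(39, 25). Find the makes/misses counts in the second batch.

21 makes and 4 misses

Because Beta–binomial updating is additive in the counts, the combined data contributed (α_post−α_prior, β_post−β_prior) successes and failures.
Total across both batches: 39−16=23 makes, 25−2=23 misses.
Subtract the first batch: 23−2=21 makes and 23−19=4 misses.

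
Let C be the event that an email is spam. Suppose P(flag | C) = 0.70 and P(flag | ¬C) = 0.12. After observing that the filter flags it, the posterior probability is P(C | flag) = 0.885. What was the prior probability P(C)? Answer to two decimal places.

In odds form, posterior odds = prior odds × likelihood ratio, so prior odds = posterior odds ÷ LR.
Posterior odds = 0.885/(1−0.885) = 7.6957. LR = 0.70/0.12 = 5.8333.
Prior odds = 7.6957/5.8333 = 1.3193, so P(C) = 1.3193/(1+1.3193) ≈ 0.57.

P(C) = 0.57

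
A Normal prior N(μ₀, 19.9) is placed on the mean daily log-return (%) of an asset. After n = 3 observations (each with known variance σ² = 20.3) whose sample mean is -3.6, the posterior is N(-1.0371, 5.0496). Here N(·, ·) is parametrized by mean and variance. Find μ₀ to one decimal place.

μ₀ = 6.5

The posterior mean is a precision-weighted average: μ_n = (τ₀μ₀ + τ_data·x̄)/(τ₀+τ_data), with τ₀=1/σ₀² and τ_data=n/σ².
Here τ₀ = 1/19.9 = 0.050251 and τ_data = 3/20.3 = 0.147783, so τ_n = 0.198034.
Rearranging for μ₀: μ₀ = (μ_n·τ_n − τ_data·x̄)/τ₀ = (-1.0371·0.198034 − 0.147783·-3.6) / 0.050251 = 0.326638/0.050251 ≈ 6.5.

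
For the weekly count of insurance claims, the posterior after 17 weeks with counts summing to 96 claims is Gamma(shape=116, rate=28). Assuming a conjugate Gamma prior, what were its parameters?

Gamma(shape=20, rate=11)

Gamma–Poisson conjugacy: posterior shape = α + Σxᵢ, posterior rate = β + n.
So α = 116 − 96 = 20 and β = 28 − 17 = 11.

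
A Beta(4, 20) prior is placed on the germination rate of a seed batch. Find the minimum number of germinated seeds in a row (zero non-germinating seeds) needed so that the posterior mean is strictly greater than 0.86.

k = 119

After k germinated seeds and 0 non-germinating seeds the posterior is Beta(4+k, 20), with mean (4+k)/(4+20+k).
Set (4+k)/(24+k) > 0.86 and solve: k > (0.86·24 − 4)/(1 − 0.86) = 118.857.
The smallest integer exceeding 118.857 is 119.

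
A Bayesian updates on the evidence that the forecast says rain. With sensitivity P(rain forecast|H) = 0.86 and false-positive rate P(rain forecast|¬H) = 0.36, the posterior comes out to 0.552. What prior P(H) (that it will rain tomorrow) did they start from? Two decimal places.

P(H) = 0.34

Bayes' rule in odds form gives O(H|E) = O(H)·[P(E|H)/P(E|¬H)], hence O(H) = O(H|E)/LR.
Posterior odds = 0.552/(1−0.552) = 1.2321. LR = 0.86/0.36 = 2.3889.
Prior odds = 1.2321/2.3889 = 0.5158, so P(H) = 0.5158/(1+0.5158) ≈ 0.34.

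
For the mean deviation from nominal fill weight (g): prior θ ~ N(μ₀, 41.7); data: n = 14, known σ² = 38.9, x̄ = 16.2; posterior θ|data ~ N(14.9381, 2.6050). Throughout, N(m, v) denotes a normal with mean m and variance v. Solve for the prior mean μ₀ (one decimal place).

The posterior mean is a precision-weighted average: μ_n = (τ₀μ₀ + τ_data·x̄)/(τ₀+τ_data), with τ₀=1/σ₀² and τ_data=n/σ².
Here τ₀ = 1/41.7 = 0.023981 and τ_data = 14/38.9 = 0.359897, so τ_n = 0.383878.
Rearranging for μ₀: μ₀ = (μ_n·τ_n − τ_data·x̄)/τ₀ = (14.9381·0.383878 − 0.359897·16.2) / 0.023981 = -0.095923/0.023981 ≈ -4.0.

μ₀ = -4.0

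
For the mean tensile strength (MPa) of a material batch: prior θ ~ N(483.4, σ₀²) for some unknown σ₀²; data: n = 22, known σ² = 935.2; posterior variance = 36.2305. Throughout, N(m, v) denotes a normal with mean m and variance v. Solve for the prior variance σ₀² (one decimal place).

σ₀² = 245.3

For the Normal–Normal model with known σ², precisions add: τ_n = τ₀ + n/σ².
So 1/σ₀² = 1/36.2305 − 22/935.2 = 0.027601 − 0.023524 = 0.004077.
Hence σ₀² = 1/0.004077 ≈ 245.3.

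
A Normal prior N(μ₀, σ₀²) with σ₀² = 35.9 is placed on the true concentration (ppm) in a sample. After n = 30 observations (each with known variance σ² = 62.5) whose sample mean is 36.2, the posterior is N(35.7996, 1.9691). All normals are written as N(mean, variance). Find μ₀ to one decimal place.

With known observation variance, the Normal–Normal posterior has precision τ_n = τ₀ + n/σ² and mean μ_n = (τ₀μ₀ + (n/σ²)x̄)/τ_n.
Here τ₀ = 1/35.9 = 0.027855 and τ_data = 30/62.5 = 0.480000, so τ_n = 0.507855.
Rearranging for μ₀: μ₀ = (μ_n·τ_n − τ_data·x̄)/τ₀ = (35.7996·0.507855 − 0.480000·36.2) / 0.027855 = 0.805006/0.027855 ≈ 28.9.

μ₀ = 28.9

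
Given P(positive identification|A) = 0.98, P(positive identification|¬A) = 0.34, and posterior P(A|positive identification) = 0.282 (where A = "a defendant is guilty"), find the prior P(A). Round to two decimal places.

In odds form, posterior odds = prior odds × likelihood ratio, so prior odds = posterior odds ÷ LR.
Posterior odds = 0.282/(1−0.282) = 0.3928. LR = 0.98/0.34 = 2.8824.
Prior odds = 0.3928/2.8824 = 0.1363, so P(A) = 0.1363/(1+0.1363) ≈ 0.12.

P(A) = 0.12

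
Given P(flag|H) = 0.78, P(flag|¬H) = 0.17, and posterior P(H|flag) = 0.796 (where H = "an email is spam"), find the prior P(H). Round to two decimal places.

Bayes' rule in odds form gives O(H|E) = O(H)·[P(E|H)/P(E|¬H)], hence O(H) = O(H|E)/LR.
Posterior odds = 0.796/(1−0.796) = 3.9020. LR = 0.78/0.17 = 4.5882.
Prior odds = 3.9020/4.5882 = 0.8504, so P(H) = 0.8504/(1+0.8504) ≈ 0.46.

P(H) = 0.46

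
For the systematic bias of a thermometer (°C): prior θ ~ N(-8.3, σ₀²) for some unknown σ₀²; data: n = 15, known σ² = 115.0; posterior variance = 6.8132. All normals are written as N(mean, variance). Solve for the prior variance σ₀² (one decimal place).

σ₀² = 61.2

Posterior precision equals prior precision plus data precision: 1/σ_n² = 1/σ₀² + n/σ².
So 1/σ₀² = 1/6.8132 − 15/115.0 = 0.146774 − 0.130435 = 0.016339.
Hence σ₀² = 1/0.016339 ≈ 61.2.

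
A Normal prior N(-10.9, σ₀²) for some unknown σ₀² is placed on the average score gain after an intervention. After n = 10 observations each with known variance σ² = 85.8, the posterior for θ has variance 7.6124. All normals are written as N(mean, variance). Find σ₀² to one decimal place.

σ₀² = 67.5

Posterior precision equals prior precision plus data precision: 1/σ_n² = 1/σ₀² + n/σ².
So 1/σ₀² = 1/7.6124 − 10/85.8 = 0.131365 − 0.116550 = 0.014815.
Hence σ₀² = 1/0.014815 ≈ 67.5.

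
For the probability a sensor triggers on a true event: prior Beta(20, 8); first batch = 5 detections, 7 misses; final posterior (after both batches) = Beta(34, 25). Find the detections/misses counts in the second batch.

Because Beta–binomial updating is additive in the counts, the combined data contributed (α_post−α_prior, β_post−β_prior) successes and failures.
Total across both batches: 34−20=14 detections, 25−8=17 misses.
Subtract the first batch: 14−5=9 detections and 17−7=10 misses.

9 detections and 10 misses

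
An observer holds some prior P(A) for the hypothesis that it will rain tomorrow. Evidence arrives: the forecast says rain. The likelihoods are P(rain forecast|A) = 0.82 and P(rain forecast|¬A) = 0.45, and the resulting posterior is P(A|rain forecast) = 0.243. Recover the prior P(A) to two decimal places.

In odds form, posterior odds = prior odds × likelihood ratio, so prior odds = posterior odds ÷ LR.
Posterior odds = 0.243/(1−0.243) = 0.3210. LR = 0.82/0.45 = 1.8222.
Prior odds = 0.3210/1.8222 = 0.1762, so P(A) = 0.1762/(1+0.1762) ≈ 0.15.

P(A) = 0.15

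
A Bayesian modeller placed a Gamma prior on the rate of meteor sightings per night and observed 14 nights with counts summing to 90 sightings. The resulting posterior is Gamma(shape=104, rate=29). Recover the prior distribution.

Gamma(shape=14, rate=15)

A Gamma(α, β) prior (rate parametrization) on a Poisson rate with n observations summing to S gives posterior Gamma(α+S, β+n).
So α = 104 − 90 = 14 and β = 29 − 14 = 15.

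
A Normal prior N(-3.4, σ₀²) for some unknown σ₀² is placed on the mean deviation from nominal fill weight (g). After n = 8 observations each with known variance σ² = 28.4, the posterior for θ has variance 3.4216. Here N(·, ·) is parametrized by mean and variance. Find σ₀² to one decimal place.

Posterior precision equals prior precision plus data precision: 1/σ_n² = 1/σ₀² + n/σ².
So 1/σ₀² = 1/3.4216 − 8/28.4 = 0.292261 − 0.281690 = 0.010571.
Hence σ₀² = 1/0.010571 ≈ 94.6.

σ₀² = 94.6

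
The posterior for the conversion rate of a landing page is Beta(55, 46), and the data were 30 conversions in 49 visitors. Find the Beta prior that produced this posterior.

Beta is conjugate to the binomial likelihood: posterior = Beta(α+s, β+f).
Subtract the data counts: 55−30=25, 46−19=27.

Beta(25, 27)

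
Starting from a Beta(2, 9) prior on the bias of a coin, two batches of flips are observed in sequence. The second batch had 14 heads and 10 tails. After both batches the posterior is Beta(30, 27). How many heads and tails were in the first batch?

Sequential conjugate updates are equivalent to a single update on the pooled data, so total successes = posterior α − prior α and total failures = posterior β − prior β.
Total across both batches: 30−2=28 heads, 27−9=18 tails.
Subtract the second batch: 28−14=14 heads and 18−10=8 tails.

14 heads and 8 tails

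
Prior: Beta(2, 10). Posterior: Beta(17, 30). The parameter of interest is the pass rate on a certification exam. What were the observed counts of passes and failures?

Under Beta–binomial conjugacy the posterior parameters are (a+s, b+f).
Match parameters: s=17−2=15, f=30−10=20.

15 passes and 20 failures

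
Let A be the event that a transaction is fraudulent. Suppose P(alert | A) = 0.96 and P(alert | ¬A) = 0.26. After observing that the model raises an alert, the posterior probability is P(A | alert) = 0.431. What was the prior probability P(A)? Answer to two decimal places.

P(A) = 0.17

In odds form, posterior odds = prior odds × likelihood ratio, so prior odds = posterior odds ÷ LR.
Posterior odds = 0.431/(1−0.431) = 0.7575. LR = 0.96/0.26 = 3.6923.
Prior odds = 0.7575/3.6923 = 0.2052, so P(A) = 0.2052/(1+0.2052) ≈ 0.17.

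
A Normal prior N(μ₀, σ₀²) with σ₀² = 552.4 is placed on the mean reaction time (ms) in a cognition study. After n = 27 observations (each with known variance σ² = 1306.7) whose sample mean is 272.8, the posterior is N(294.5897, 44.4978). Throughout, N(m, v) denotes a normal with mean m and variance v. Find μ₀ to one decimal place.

μ₀ = 543.3

With known observation variance, the Normal–Normal posterior has precision τ_n = τ₀ + n/σ² and mean μ_n = (τ₀μ₀ + (n/σ²)x̄)/τ_n.
Here τ₀ = 1/552.4 = 0.001810 and τ_data = 27/1306.7 = 0.020663, so τ_n = 0.022473.
Rearranging for μ₀: μ₀ = (μ_n·τ_n − τ_data·x̄)/τ₀ = (294.5897·0.022473 − 0.020663·272.8) / 0.001810 = 0.983448/0.001810 ≈ 543.3.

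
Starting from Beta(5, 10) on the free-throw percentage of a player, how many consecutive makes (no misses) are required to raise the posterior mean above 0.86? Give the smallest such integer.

After k makes and 0 misses the posterior is Beta(5+k, 10), with mean (5+k)/(5+10+k).
Set (5+k)/(15+k) > 0.86 and solve: k > (0.86·15 − 5)/(1 − 0.86) = 56.429.
The smallest integer exceeding 56.429 is 57, and checking k=57: (62)/(72) = 0.8611 > 0.86.

k = 57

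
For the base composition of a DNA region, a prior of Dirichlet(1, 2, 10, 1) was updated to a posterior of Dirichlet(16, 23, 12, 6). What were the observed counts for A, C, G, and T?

counts (15, 21, 2, 5)

For a Dirichlet(α) prior with multinomial counts c, the posterior is Dirichlet(α + c) componentwise.
Counts are posterior − prior componentwise: 16−1=15, 23−2=21, 12−10=2, 6−1=5.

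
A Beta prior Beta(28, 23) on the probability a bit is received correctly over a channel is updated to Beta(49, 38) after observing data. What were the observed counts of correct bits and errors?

A Beta(α, β) prior with s successes and f failures in binomial data gives a Beta(α+s, β+f) posterior.
So s = 49 − 28 = 21 and f = 38 − 23 = 15.

21 correct bits and 15 errors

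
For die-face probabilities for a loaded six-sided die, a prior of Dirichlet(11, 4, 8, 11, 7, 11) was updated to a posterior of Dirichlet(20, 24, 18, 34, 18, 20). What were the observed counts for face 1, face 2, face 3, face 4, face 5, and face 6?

For a Dirichlet(α) prior with multinomial counts c, the posterior is Dirichlet(α + c) componentwise.
Counts are posterior − prior componentwise: 20−11=9, 24−4=20, 18−8=10, 34−11=23, 18−7=11, 20−11=9.

counts (9, 20, 10, 23, 11, 9)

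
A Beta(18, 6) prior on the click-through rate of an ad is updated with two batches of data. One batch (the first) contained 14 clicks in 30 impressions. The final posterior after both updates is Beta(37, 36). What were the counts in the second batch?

5 clicks and 14 non-clicks

Sequential conjugate updates are equivalent to a single update on the pooled data, so total successes = posterior α − prior α and total failures = posterior β − prior β.
Total across both batches: 37−18=19 clicks, 36−6=30 non-clicks.
Subtract the first batch: 19−14=5 clicks and 30−16=14 non-clicks.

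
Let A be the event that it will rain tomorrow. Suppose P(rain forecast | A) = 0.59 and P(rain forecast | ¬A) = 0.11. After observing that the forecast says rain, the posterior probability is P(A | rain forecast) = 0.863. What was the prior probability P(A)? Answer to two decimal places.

P(A) = 0.54

Bayes' rule in odds form gives O(A|E) = O(A)·[P(E|A)/P(E|¬A)], hence O(A) = O(A|E)/LR.
Posterior odds = 0.863/(1−0.863) = 6.2993. LR = 0.59/0.11 = 5.3636.
Prior odds = 6.2993/5.3636 = 1.1745, so P(A) = 1.1745/(1+1.1745) ≈ 0.54.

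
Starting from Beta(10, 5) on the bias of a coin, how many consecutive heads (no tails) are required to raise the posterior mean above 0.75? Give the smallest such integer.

After k heads and 0 tails the posterior is Beta(10+k, 5), with mean (10+k)/(10+5+k).
Set (10+k)/(15+k) > 0.75 and solve: k > (0.75·15 − 10)/(1 − 0.75) = 5.000.
The smallest integer exceeding 5.000 is 6.

k = 6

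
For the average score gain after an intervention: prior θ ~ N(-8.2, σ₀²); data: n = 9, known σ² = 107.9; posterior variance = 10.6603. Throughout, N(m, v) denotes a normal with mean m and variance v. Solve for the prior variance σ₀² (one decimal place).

Posterior precision equals prior precision plus data precision: 1/σ_n² = 1/σ₀² + n/σ².
So 1/σ₀² = 1/10.6603 − 9/107.9 = 0.093806 − 0.083411 = 0.010395.
Hence σ₀² = 1/0.010395 ≈ 96.2.

σ₀² = 96.2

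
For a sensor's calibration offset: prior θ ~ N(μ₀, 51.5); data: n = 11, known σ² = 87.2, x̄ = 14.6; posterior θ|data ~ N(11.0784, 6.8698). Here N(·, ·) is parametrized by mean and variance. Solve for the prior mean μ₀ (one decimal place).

μ₀ = -11.8

The posterior mean is a precision-weighted average: μ_n = (τ₀μ₀ + τ_data·x̄)/(τ₀+τ_data), with τ₀=1/σ₀² and τ_data=n/σ².
Here τ₀ = 1/51.5 = 0.019417 and τ_data = 11/87.2 = 0.126147, so τ_n = 0.145564.
Rearranging for μ₀: μ₀ = (μ_n·τ_n − τ_data·x̄)/τ₀ = (11.0784·0.145564 − 0.126147·14.6) / 0.019417 = -0.229130/0.019417 ≈ -11.8.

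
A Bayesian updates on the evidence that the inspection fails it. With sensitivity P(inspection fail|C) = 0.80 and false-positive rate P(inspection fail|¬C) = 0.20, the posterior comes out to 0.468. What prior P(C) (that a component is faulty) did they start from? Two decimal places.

P(C) = 0.18

In odds form, posterior odds = prior odds × likelihood ratio, so prior odds = posterior odds ÷ LR.
Posterior odds = 0.468/(1−0.468) = 0.8797. LR = 0.80/0.20 = 4.0000.
Prior odds = 0.8797/4.0000 = 0.2199, so P(C) = 0.2199/(1+0.2199) ≈ 0.18.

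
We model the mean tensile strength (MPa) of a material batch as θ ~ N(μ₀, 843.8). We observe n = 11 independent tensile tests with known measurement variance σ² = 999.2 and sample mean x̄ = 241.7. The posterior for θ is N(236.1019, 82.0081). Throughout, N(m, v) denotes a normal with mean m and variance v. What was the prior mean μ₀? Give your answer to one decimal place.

μ₀ = 184.1

With known observation variance, the Normal–Normal posterior has precision τ_n = τ₀ + n/σ² and mean μ_n = (τ₀μ₀ + (n/σ²)x̄)/τ_n.
Here τ₀ = 1/843.8 = 0.001185 and τ_data = 11/999.2 = 0.011009, so τ_n = 0.012194.
Rearranging for μ₀: μ₀ = (μ_n·τ_n − τ_data·x̄)/τ₀ = (236.1019·0.012194 − 0.011009·241.7) / 0.001185 = 0.218151/0.001185 ≈ 184.1.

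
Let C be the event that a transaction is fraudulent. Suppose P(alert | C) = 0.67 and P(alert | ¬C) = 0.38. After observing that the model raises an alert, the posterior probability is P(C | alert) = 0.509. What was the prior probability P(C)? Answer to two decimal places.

P(C) = 0.37

In odds form, posterior odds = prior odds × likelihood ratio, so prior odds = posterior odds ÷ LR.
Posterior odds = 0.509/(1−0.509) = 1.0367. LR = 0.67/0.38 = 1.7632.
Prior odds = 1.0367/1.7632 = 0.5880, so P(C) = 0.5880/(1+0.5880) ≈ 0.37.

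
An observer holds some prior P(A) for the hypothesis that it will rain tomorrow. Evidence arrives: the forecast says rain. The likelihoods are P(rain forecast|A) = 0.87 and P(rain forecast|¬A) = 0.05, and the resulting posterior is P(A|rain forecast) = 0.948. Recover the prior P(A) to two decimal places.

In odds form, posterior odds = prior odds × likelihood ratio, so prior odds = posterior odds ÷ LR.
Posterior odds = 0.948/(1−0.948) = 18.2308. LR = 0.87/0.05 = 17.4000.
Prior odds = 18.2308/17.4000 = 1.0477, so P(A) = 1.0477/(1+1.0477) ≈ 0.51.

P(A) = 0.51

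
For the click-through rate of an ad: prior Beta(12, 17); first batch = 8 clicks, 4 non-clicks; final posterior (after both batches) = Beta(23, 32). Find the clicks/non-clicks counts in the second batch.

Sequential conjugate updates are equivalent to a single update on the pooled data, so total successes = posterior α − prior α and total failures = posterior β − prior β.
Total across both batches: 23−12=11 clicks, 32−17=15 non-clicks.
Subtract the first batch: 11−8=3 clicks and 15−4=11 non-clicks.

3 clicks and 11 non-clicks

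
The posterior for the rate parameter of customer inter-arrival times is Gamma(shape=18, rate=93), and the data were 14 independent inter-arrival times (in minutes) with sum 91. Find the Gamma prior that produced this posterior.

Gamma(shape=4, rate=2)

For an exponential likelihood with a Gamma(α, β) prior on the rate, n observations with total T give posterior Gamma(α+n, β+T).
So α = 18 − 14 = 4 and β = 93 − 91 = 2.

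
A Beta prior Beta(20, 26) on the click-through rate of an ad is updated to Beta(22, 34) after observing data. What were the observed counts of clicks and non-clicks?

2 clicks and 8 non-clicks

Beta is conjugate to the binomial likelihood: posterior = Beta(α+s, β+f).
So s = 22 − 20 = 2 and f = 34 − 26 = 8.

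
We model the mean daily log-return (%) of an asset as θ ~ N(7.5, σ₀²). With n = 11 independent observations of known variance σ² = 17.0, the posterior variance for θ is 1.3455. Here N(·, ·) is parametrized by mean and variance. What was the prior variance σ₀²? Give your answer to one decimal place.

σ₀² = 10.4

Posterior precision equals prior precision plus data precision: 1/σ_n² = 1/σ₀² + n/σ².
So 1/σ₀² = 1/1.3455 − 11/17.0 = 0.743218 − 0.647059 = 0.096159.
Hence σ₀² = 1/0.096159 ≈ 10.4.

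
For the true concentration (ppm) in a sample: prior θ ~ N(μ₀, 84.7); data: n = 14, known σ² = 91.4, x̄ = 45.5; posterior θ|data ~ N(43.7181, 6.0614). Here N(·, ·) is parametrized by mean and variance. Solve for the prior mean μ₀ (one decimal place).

μ₀ = 20.6

The posterior mean is a precision-weighted average: μ_n = (τ₀μ₀ + τ_data·x̄)/(τ₀+τ_data), with τ₀=1/σ₀² and τ_data=n/σ².
Here τ₀ = 1/84.7 = 0.011806 and τ_data = 14/91.4 = 0.153173, so τ_n = 0.164979.
Rearranging for μ₀: μ₀ = (μ_n·τ_n − τ_data·x̄)/τ₀ = (43.7181·0.164979 − 0.153173·45.5) / 0.011806 = 0.243197/0.011806 ≈ 20.6.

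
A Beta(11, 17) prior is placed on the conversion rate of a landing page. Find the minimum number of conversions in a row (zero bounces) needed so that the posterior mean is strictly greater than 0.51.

k = 7

After k conversions and 0 bounces the posterior is Beta(11+k, 17), with mean (11+k)/(11+17+k).
Set (11+k)/(28+k) > 0.51 and solve: k > (0.51·28 − 11)/(1 − 0.51) = 6.694.
The smallest integer exceeding 6.694 is 7, and checking k=7: (18)/(35) = 0.5143 > 0.51.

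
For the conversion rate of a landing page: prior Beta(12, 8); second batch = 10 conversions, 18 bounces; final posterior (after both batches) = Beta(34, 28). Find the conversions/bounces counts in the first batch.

12 conversions and 2 bounces

Because Beta–binomial updating is additive in the counts, the combined data contributed (α_post−α_prior, β_post−β_prior) successes and failures.
Total across both batches: 34−12=22 conversions, 28−8=20 bounces.
Subtract the second batch: 22−10=12 conversions and 20−18=2 bounces.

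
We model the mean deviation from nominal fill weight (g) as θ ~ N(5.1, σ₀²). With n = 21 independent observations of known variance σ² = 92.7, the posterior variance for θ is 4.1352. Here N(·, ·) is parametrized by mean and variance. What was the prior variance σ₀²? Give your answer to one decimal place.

σ₀² = 65.4

For the Normal–Normal model with known σ², precisions add: τ_n = τ₀ + n/σ².
So 1/σ₀² = 1/4.1352 − 21/92.7 = 0.241826 − 0.226537 = 0.015289.
Hence σ₀² = 1/0.015289 ≈ 65.4.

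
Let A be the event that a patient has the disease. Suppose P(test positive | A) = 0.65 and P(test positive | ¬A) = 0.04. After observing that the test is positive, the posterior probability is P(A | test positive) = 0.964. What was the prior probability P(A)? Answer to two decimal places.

Bayes' rule in odds form gives O(A|E) = O(A)·[P(E|A)/P(E|¬A)], hence O(A) = O(A|E)/LR.
Posterior odds = 0.964/(1−0.964) = 26.7778. LR = 0.65/0.04 = 16.2500.
Prior odds = 26.7778/16.2500 = 1.6479, so P(A) = 1.6479/(1+1.6479) ≈ 0.62.

P(A) = 0.62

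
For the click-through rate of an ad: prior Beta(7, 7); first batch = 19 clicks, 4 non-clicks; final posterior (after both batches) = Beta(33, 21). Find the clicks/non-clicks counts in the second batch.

Sequential conjugate updates are equivalent to a single update on the pooled data, so total successes = posterior α − prior α and total failures = posterior β − prior β.
Total across both batches: 33−7=26 clicks, 21−7=14 non-clicks.
Subtract the first batch: 26−19=7 clicks and 14−4=10 non-clicks.

7 clicks and 10 non-clicks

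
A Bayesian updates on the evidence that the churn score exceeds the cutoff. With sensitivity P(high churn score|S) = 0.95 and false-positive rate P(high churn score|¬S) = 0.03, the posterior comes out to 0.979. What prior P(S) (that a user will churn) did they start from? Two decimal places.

P(S) = 0.60

In odds form, posterior odds = prior odds × likelihood ratio, so prior odds = posterior odds ÷ LR.
Posterior odds = 0.979/(1−0.979) = 46.6190. LR = 0.95/0.03 = 31.6667.
Prior odds = 46.6190/31.6667 = 1.4722, so P(S) = 1.4722/(1+1.4722) ≈ 0.60.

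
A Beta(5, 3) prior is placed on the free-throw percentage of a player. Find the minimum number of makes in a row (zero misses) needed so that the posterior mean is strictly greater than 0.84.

k = 11

After k makes and 0 misses the posterior is Beta(5+k, 3), with mean (5+k)/(5+3+k).
Set (5+k)/(8+k) > 0.84 and solve: k > (0.84·8 − 5)/(1 − 0.84) = 10.750.
The smallest integer exceeding 10.750 is 11, and checking k=11: (16)/(19) = 0.8421 > 0.84.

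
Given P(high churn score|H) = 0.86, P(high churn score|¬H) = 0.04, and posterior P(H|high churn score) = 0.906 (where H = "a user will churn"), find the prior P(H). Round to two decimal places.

Bayes' rule in odds form gives O(H|E) = O(H)·[P(E|H)/P(E|¬H)], hence O(H) = O(H|E)/LR.
Posterior odds = 0.906/(1−0.906) = 9.6383. LR = 0.86/0.04 = 21.5000.
Prior odds = 9.6383/21.5000 = 0.4483, so P(H) = 0.4483/(1+0.4483) ≈ 0.31.

P(H) = 0.31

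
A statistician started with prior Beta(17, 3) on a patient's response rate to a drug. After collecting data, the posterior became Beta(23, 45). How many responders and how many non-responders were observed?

Beta is conjugate to the binomial likelihood: posterior = Beta(a+s, b+f).
Match parameters: s=23−17=6, f=45−3=42.

6 responders and 42 non-responders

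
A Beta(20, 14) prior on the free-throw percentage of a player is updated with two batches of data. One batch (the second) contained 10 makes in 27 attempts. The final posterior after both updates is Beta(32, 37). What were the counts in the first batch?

Because Beta–binomial updating is additive in the counts, the combined data contributed (α_post−α_prior, β_post−β_prior) successes and failures.
Total across both batches: 32−20=12 makes, 37−14=23 misses.
Subtract the second batch: 12−10=2 makes and 23−17=6 misses.

2 makes and 6 misses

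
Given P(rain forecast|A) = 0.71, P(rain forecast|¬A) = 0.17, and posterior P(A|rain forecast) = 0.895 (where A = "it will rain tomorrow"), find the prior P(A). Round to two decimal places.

In odds form, posterior odds = prior odds × likelihood ratio, so prior odds = posterior odds ÷ LR.
Posterior odds = 0.895/(1−0.895) = 8.5238. LR = 0.71/0.17 = 4.1765.
Prior odds = 8.5238/4.1765 = 2.0409, so P(A) = 2.0409/(1+2.0409) ≈ 0.67.

P(A) = 0.67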